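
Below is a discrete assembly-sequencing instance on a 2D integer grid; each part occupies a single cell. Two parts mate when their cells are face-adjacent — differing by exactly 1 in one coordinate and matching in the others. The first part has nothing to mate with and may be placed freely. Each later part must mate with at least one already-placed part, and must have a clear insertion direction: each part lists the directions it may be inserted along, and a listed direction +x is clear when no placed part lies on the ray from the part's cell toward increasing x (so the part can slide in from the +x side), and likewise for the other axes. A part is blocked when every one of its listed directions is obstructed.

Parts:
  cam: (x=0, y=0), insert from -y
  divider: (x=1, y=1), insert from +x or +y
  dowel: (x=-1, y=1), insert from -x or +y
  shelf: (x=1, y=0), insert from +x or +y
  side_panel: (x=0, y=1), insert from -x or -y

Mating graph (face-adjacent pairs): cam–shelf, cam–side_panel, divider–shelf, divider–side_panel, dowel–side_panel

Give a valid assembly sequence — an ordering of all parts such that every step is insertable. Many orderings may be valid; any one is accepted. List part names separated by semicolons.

1. side_panel@(0, 1) [-x clear] — {side_panel}
2. dowel@(-1, 1) [-x clear] — {dowel, side_panel}
3. cam@(0, 0) [-y clear] — {cam, dowel, side_panel}
4. shelf@(1, 0) [+x clear] — {cam, dowel, shelf, side_panel}
5. divider@(1, 1) [+x clear] — {cam, divider, dowel, shelf, side_panel}

side_panel; dowel; cam; shelf; divider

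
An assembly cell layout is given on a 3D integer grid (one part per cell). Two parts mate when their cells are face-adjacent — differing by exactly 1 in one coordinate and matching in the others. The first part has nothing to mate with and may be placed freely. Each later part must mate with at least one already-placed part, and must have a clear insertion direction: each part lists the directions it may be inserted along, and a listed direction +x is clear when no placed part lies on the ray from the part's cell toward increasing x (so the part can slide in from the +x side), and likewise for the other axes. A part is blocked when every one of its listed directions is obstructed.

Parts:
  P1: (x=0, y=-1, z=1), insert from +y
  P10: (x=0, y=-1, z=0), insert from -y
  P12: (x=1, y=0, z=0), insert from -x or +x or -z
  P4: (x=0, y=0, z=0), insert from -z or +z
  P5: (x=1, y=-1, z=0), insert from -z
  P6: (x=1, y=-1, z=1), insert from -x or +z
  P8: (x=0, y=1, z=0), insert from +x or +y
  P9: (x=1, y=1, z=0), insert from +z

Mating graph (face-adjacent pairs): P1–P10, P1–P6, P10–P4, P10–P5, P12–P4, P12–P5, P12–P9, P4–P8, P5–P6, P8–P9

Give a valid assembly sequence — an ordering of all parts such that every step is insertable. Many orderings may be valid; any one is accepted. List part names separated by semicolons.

P10; P4; P12; P9; P8; P5; P6; P1

1. P10@(0, -1, 0) [-y clear] — {P10}
2. P4@(0, 0, 0) [-z clear] — {P10, P4}
3. P12@(1, 0, 0) [+x clear] — {P10, P12, P4}
4. P9@(1, 1, 0) [+z clear] — {P10, P12, P4, P9}
5. P8@(0, 1, 0) [+y clear] — {P10, P12, P4, P8, P9}
6. P5@(1, -1, 0) [-z clear] — {P10, P12, P4, P5, P8, P9}
7. P6@(1, -1, 1) [-x clear] — {P10, P12, P4, P5, P6, P8, P9}
8. P1@(0, -1, 1) [+y clear] — {P1, P10, P12, P4, P5, P6, P8, P9}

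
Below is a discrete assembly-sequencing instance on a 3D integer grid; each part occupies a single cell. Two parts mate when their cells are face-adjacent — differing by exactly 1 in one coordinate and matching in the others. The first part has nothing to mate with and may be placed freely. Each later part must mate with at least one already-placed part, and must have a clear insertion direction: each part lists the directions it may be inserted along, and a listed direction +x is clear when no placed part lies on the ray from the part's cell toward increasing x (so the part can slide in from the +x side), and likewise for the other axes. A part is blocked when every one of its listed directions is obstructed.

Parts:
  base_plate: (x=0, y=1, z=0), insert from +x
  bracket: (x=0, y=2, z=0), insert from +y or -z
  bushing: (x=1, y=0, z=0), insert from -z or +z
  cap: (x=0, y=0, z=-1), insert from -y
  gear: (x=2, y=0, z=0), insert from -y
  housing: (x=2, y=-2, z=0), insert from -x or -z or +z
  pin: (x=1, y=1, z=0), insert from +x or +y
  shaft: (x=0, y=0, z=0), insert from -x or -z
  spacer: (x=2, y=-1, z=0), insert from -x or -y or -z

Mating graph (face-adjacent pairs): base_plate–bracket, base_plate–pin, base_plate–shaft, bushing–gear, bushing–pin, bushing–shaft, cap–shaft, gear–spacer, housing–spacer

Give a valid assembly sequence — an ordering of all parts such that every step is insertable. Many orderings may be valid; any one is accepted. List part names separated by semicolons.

bracket; base_plate; pin; bushing; gear; spacer; housing; shaft; cap

1. bracket@(0, 2, 0) [+y clear] — {bracket}
2. base_plate@(0, 1, 0) [+x clear] — {base_plate, bracket}
3. pin@(1, 1, 0) [+x clear] — {base_plate, bracket, pin}
4. bushing@(1, 0, 0) [-z clear] — {base_plate, bracket, bushing, pin}
5. gear@(2, 0, 0) [-y clear] — {base_plate, bracket, bushing, gear, pin}
6. spacer@(2, -1, 0) [-x clear] — {base_plate, bracket, bushing, gear, pin, spacer}
7. housing@(2, -2, 0) [-x clear] — {base_plate, bracket, bushing, gear, housing, pin, spacer}
8. shaft@(0, 0, 0) [-x clear] — {base_plate, bracket, bushing, gear, housing, pin, shaft, spacer}
9. cap@(0, 0, -1) [-y clear] — {base_plate, bracket, bushing, cap, gear, housing, pin, shaft, spacer}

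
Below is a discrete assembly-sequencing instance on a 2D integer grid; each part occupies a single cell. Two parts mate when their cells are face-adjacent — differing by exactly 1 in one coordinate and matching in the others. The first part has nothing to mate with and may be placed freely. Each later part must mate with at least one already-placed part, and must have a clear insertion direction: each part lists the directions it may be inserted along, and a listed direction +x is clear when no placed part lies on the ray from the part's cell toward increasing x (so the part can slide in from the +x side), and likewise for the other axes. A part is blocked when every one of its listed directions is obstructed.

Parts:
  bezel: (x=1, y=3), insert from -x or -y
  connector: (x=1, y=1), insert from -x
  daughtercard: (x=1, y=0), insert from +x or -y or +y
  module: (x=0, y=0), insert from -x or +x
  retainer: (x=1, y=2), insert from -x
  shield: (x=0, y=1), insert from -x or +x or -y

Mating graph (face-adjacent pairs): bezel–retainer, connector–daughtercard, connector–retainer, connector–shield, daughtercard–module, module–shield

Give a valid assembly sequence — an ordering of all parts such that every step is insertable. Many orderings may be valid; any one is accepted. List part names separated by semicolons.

daughtercard; module; connector; retainer; bezel; shield

1. daughtercard@(1, 0) [+x clear] — {daughtercard}
2. module@(0, 0) [-x clear] — {daughtercard, module}
3. connector@(1, 1) [-x clear] — {connector, daughtercard, module}
4. retainer@(1, 2) [-x clear] — {connector, daughtercard, module, retainer}
5. bezel@(1, 3) [-x clear] — {bezel, connector, daughtercard, module, retainer}
6. shield@(0, 1) [-x clear] — {bezel, connector, daughtercard, module, retainer, shield}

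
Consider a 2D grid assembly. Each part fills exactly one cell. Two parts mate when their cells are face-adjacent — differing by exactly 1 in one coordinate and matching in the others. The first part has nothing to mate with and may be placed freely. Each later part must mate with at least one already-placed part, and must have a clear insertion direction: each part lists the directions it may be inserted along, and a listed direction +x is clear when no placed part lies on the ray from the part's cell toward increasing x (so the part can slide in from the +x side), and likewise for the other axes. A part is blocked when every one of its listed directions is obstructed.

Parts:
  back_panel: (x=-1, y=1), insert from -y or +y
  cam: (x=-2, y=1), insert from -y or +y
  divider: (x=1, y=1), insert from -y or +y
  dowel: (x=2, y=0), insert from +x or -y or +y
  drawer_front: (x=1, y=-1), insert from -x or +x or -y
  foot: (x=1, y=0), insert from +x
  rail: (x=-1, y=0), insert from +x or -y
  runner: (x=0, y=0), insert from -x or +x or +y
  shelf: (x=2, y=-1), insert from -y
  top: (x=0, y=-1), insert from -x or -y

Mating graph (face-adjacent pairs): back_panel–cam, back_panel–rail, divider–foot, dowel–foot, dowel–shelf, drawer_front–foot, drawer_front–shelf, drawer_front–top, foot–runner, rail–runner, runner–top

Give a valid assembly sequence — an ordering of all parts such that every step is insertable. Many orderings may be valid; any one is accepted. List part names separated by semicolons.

1. divider@(1, 1) [-y clear] — {divider}
2. foot@(1, 0) [+x clear] — {divider, foot}
3. runner@(0, 0) [-x clear] — {divider, foot, runner}
4. dowel@(2, 0) [+x clear] — {divider, dowel, foot, runner}
5. rail@(-1, 0) [-y clear] — {divider, dowel, foot, rail, runner}
6. back_panel@(-1, 1) [+y clear] — {back_panel, divider, dowel, foot, rail, runner}
7. cam@(-2, 1) [-y clear] — {back_panel, cam, divider, dowel, foot, rail, runner}
8. drawer_front@(1, -1) [-x clear] — {back_panel, cam, divider, dowel, drawer_front, foot, rail, runner}
9. top@(0, -1) [-x clear] — {back_panel, cam, divider, dowel, drawer_front, foot, rail, runner, top}
10. shelf@(2, -1) [-y clear] — {back_panel, cam, divider, dowel, drawer_front, foot, rail, runner, shelf, top}

divider; foot; runner; dowel; rail; back_panel; cam; drawer_front; top; shelf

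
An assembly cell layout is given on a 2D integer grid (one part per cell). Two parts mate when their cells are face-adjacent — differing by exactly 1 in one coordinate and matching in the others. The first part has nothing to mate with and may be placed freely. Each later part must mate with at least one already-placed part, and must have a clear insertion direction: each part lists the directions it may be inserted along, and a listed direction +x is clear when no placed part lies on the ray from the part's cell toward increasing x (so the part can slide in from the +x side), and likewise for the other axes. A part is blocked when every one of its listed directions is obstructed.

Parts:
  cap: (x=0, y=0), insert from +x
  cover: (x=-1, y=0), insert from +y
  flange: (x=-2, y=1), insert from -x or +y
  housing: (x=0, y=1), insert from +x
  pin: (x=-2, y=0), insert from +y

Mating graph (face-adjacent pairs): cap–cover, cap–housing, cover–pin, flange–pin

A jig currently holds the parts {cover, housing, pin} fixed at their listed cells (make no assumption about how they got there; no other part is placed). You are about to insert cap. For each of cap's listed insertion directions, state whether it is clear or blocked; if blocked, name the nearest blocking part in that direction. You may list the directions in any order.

+x: clear

+x: ray from cap(0, 0) has no placed part ⇒ clear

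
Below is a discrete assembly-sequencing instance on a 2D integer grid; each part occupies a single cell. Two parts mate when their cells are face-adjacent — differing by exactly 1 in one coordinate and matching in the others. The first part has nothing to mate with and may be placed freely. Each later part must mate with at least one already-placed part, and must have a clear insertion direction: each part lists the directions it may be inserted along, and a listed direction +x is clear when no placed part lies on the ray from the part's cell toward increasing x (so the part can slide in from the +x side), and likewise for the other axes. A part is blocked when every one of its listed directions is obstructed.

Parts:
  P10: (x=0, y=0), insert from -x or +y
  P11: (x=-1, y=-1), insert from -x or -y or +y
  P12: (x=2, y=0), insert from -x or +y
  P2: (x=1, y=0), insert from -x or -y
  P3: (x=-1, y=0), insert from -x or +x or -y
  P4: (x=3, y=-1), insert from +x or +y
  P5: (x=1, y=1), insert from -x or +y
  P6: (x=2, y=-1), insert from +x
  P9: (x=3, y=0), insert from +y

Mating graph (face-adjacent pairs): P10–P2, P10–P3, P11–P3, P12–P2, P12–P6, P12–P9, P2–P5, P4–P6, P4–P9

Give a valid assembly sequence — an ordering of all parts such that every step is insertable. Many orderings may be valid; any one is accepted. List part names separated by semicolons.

P10; P2; P12; P6; P9; P5; P4; P3; P11

1. P10@(0, 0) [-x clear] — {P10}
2. P2@(1, 0) [-y clear] — {P10, P2}
3. P12@(2, 0) [+y clear] — {P10, P12, P2}
4. P6@(2, -1) [+x clear] — {P10, P12, P2, P6}
5. P9@(3, 0) [+y clear] — {P10, P12, P2, P6, P9}
6. P5@(1, 1) [-x clear] — {P10, P12, P2, P5, P6, P9}
7. P4@(3, -1) [+x clear] — {P10, P12, P2, P4, P5, P6, P9}
8. P3@(-1, 0) [-x clear] — {P10, P12, P2, P3, P4, P5, P6, P9}
9. P11@(-1, -1) [-x clear] — {P10, P11, P12, P2, P3, P4, P5, P6, P9}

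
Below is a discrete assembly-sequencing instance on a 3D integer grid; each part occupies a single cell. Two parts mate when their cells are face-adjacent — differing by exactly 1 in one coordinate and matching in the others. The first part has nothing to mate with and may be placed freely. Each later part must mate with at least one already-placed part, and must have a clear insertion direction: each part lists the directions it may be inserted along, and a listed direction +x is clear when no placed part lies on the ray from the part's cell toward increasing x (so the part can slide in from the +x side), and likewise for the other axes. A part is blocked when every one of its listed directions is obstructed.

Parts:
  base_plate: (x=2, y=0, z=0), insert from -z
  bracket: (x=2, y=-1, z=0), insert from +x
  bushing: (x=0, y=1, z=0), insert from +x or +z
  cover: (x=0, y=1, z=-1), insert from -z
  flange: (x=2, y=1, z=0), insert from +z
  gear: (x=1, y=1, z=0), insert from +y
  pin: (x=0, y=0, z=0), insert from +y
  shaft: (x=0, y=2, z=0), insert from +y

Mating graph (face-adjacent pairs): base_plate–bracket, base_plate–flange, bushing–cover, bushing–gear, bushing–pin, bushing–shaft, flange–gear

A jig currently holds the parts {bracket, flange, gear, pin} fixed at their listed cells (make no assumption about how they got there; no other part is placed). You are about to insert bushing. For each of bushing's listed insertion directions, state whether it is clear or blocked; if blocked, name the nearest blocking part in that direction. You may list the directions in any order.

+x: nearest on ray is gear@(1, 1, 0) ⇒ blocked
+z: ray from bushing(0, 1, 0) has no placed part ⇒ clear

+x: blocked by gear; +z: clear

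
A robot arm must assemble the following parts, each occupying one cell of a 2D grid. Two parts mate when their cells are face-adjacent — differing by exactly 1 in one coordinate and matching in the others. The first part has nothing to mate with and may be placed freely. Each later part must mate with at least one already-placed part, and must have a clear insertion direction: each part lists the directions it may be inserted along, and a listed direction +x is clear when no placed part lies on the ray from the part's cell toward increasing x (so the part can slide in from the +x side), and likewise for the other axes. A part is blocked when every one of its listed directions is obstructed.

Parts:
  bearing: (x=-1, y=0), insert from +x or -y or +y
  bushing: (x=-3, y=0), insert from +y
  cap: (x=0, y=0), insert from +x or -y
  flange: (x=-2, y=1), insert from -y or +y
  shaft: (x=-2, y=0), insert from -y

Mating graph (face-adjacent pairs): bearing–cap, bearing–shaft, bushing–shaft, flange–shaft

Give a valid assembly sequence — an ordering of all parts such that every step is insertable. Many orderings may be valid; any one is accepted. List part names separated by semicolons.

1. shaft@(-2, 0) [-y clear] — {shaft}
2. flange@(-2, 1) [+y clear] — {flange, shaft}
3. bearing@(-1, 0) [+x clear] — {bearing, flange, shaft}
4. bushing@(-3, 0) [+y clear] — {bearing, bushing, flange, shaft}
5. cap@(0, 0) [+x clear] — {bearing, bushing, cap, flange, shaft}

shaft; flange; bearing; bushing; cap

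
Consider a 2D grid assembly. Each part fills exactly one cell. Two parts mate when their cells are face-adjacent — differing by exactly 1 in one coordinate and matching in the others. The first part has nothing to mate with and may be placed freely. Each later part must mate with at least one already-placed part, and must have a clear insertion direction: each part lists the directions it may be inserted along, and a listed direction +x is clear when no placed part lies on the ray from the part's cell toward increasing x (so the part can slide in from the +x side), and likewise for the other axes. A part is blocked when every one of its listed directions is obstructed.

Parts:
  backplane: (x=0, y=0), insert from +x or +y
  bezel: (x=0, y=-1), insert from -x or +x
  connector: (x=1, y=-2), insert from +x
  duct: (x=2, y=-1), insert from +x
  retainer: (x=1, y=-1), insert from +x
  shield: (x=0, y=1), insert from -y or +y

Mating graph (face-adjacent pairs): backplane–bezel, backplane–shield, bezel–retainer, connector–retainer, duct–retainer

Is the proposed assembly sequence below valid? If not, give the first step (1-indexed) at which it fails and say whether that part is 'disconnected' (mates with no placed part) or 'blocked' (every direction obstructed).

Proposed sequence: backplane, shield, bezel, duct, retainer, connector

1. backplane@(0, 0) [+x clear] — {backplane}
2. shield@(0, 1) [+y clear] — {backplane, shield}
3. bezel@(0, -1) [-x clear] — {backplane, bezel, shield}
4. duct@(2, -1) — no placed neighbour ⇒ disconnected

Invalid at step 4 (disconnected)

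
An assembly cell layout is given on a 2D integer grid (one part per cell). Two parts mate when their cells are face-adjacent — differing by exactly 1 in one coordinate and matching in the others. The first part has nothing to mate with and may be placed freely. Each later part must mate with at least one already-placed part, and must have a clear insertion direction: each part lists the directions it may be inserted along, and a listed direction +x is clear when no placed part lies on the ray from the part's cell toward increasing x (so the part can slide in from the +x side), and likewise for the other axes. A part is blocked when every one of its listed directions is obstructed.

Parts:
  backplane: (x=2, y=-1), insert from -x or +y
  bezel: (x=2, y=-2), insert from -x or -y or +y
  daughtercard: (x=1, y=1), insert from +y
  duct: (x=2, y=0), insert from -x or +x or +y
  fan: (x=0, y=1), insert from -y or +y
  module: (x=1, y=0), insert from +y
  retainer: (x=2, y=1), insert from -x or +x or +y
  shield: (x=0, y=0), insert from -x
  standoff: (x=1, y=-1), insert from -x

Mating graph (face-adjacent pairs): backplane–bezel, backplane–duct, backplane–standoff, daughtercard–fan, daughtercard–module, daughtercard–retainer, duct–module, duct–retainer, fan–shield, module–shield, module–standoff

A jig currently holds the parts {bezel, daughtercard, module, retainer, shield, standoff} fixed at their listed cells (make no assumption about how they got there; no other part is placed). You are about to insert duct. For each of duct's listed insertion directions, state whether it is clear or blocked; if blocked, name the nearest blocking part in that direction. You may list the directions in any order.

-x: nearest on ray is module@(1, 0) ⇒ blocked
+x: ray from duct(2, 0) has no placed part ⇒ clear
+y: nearest on ray is retainer@(2, 1) ⇒ blocked

+x: clear; +y: blocked by retainer; -x: blocked by module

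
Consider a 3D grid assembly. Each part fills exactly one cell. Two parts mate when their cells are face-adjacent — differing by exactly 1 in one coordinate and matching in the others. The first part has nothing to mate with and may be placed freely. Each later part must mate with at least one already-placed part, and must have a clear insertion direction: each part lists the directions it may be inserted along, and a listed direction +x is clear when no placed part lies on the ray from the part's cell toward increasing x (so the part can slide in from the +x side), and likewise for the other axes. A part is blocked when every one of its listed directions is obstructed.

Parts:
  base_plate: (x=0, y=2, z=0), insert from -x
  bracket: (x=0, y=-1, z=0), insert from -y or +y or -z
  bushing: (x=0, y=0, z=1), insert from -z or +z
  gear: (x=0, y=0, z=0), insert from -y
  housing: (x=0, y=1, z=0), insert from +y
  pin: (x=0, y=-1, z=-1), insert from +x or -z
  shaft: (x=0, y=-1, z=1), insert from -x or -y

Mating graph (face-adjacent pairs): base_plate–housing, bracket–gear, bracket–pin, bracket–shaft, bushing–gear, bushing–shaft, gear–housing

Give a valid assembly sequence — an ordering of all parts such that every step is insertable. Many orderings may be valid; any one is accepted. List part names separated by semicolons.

gear; bushing; shaft; housing; base_plate; bracket; pin

1. gear@(0, 0, 0) [-y clear] — {gear}
2. bushing@(0, 0, 1) [+z clear] — {bushing, gear}
3. shaft@(0, -1, 1) [-x clear] — {bushing, gear, shaft}
4. housing@(0, 1, 0) [+y clear] — {bushing, gear, housing, shaft}
5. base_plate@(0, 2, 0) [-x clear] — {base_plate, bushing, gear, housing, shaft}
6. bracket@(0, -1, 0) [-y clear] — {base_plate, bracket, bushing, gear, housing, shaft}
7. pin@(0, -1, -1) [+x clear] — {base_plate, bracket, bushing, gear, housing, pin, shaft}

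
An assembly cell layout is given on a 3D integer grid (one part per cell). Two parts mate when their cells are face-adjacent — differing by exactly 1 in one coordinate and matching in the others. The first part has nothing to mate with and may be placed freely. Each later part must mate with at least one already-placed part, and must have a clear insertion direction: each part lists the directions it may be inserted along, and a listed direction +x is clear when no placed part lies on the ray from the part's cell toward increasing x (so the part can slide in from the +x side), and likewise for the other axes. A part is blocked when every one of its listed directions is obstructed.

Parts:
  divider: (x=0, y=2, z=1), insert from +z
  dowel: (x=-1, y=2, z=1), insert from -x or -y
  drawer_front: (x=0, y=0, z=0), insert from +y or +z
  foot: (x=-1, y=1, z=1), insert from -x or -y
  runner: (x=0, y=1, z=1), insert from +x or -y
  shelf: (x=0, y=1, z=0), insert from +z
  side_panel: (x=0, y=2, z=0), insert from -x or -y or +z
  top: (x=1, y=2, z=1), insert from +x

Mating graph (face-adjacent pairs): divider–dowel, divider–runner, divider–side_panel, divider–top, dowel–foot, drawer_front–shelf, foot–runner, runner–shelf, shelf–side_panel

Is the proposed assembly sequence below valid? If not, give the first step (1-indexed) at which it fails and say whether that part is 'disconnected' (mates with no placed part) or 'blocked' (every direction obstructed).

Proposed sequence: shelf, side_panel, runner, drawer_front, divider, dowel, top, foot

Valid

1. shelf@(0, 1, 0) [+z clear] — {shelf}
2. side_panel@(0, 2, 0) [-x clear] — {shelf, side_panel}
3. runner@(0, 1, 1) [+x clear] — {runner, shelf, side_panel}
4. drawer_front@(0, 0, 0) [+z clear] — {drawer_front, runner, shelf, side_panel}
5. divider@(0, 2, 1) [+z clear] — {divider, drawer_front, runner, shelf, side_panel}
6. dowel@(-1, 2, 1) [-x clear] — {divider, dowel, drawer_front, runner, shelf, side_panel}
7. top@(1, 2, 1) [+x clear] — {divider, dowel, drawer_front, runner, shelf, side_panel, top}
8. foot@(-1, 1, 1) [-x clear] — {divider, dowel, drawer_front, foot, runner, shelf, side_panel, top}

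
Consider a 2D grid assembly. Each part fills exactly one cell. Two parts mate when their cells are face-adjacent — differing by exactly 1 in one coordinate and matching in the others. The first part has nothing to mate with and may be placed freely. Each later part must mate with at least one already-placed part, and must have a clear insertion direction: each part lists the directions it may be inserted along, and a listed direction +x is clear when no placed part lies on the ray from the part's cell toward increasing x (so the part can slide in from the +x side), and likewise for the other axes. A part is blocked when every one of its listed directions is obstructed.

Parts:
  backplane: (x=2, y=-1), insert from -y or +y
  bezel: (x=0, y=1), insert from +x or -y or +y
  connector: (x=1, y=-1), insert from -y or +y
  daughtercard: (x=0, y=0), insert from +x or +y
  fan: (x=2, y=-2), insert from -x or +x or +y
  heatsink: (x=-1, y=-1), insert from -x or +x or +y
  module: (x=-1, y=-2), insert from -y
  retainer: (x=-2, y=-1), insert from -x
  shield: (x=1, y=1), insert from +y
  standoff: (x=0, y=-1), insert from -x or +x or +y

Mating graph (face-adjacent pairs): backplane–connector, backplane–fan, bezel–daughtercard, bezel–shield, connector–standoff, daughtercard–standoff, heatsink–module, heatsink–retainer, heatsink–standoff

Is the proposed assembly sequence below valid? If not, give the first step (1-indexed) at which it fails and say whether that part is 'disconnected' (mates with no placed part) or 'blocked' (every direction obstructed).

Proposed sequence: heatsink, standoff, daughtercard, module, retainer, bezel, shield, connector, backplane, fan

Valid

1. heatsink@(-1, -1) [-x clear] — {heatsink}
2. standoff@(0, -1) [+x clear] — {heatsink, standoff}
3. daughtercard@(0, 0) [+x clear] — {daughtercard, heatsink, standoff}
4. module@(-1, -2) [-y clear] — {daughtercard, heatsink, module, standoff}
5. retainer@(-2, -1) [-x clear] — {daughtercard, heatsink, module, retainer, standoff}
6. bezel@(0, 1) [+x clear] — {bezel, daughtercard, heatsink, module, retainer, standoff}
7. shield@(1, 1) [+y clear] — {bezel, daughtercard, heatsink, module, retainer, shield, standoff}
8. connector@(1, -1) [-y clear] — {bezel, connector, daughtercard, heatsink, module, retainer, shield, standoff}
9. backplane@(2, -1) [-y clear] — {backplane, bezel, connector, daughtercard, heatsink, module, retainer, shield, standoff}
10. fan@(2, -2) [+x clear] — {backplane, bezel, connector, daughtercard, fan, heatsink, module, retainer, shield, standoff}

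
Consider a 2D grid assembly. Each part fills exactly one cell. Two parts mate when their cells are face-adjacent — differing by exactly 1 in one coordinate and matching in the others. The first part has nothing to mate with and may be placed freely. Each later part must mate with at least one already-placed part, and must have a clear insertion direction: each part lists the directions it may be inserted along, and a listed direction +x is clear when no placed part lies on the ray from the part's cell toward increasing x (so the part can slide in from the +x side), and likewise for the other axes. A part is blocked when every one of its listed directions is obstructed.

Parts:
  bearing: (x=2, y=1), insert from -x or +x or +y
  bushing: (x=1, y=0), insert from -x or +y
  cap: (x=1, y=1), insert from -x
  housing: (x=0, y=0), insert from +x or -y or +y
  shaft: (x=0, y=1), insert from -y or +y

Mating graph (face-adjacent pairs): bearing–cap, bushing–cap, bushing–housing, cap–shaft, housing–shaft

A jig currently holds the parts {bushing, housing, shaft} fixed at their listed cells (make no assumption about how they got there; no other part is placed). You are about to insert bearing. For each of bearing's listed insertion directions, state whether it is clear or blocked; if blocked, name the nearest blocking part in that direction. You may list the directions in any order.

-x: nearest on ray is shaft@(0, 1) ⇒ blocked
+x: ray from bearing(2, 1) has no placed part ⇒ clear
+y: ray from bearing(2, 1) has no placed part ⇒ clear

+x: clear; +y: clear; -x: blocked by shaft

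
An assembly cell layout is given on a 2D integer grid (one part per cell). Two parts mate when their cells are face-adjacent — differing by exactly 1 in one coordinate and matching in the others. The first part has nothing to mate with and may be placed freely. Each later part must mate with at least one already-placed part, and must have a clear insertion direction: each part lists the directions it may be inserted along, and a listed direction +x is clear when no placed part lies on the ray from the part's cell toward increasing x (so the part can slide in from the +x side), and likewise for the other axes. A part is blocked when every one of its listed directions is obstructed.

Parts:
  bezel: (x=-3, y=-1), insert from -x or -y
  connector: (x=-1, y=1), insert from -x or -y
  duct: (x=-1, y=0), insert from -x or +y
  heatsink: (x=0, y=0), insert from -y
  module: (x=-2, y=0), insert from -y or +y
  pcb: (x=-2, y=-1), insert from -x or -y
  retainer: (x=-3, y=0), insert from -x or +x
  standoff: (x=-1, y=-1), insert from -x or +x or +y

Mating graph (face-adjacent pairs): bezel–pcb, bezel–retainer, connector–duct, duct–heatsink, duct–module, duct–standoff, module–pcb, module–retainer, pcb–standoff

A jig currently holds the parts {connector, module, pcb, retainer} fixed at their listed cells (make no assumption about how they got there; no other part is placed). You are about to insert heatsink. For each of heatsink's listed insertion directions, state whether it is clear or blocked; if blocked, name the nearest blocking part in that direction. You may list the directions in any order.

-y: clear

-y: ray from heatsink(0, 0) has no placed part ⇒ clear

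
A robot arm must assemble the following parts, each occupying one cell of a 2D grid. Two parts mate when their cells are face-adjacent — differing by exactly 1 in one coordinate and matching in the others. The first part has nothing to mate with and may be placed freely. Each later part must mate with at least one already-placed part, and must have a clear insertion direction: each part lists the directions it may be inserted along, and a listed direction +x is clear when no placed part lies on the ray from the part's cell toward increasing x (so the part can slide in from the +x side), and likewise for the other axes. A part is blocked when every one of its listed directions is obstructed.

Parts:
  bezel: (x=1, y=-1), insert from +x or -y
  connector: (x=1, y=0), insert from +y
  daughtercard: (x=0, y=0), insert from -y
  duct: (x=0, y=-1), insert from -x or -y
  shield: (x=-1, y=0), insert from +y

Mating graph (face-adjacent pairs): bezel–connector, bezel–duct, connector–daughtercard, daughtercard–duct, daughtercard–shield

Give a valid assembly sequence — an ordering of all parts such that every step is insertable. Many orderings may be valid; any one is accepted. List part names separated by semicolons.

daughtercard; connector; bezel; duct; shield

1. daughtercard@(0, 0) [-y clear] — {daughtercard}
2. connector@(1, 0) [+y clear] — {connector, daughtercard}
3. bezel@(1, -1) [+x clear] — {bezel, connector, daughtercard}
4. duct@(0, -1) [-x clear] — {bezel, connector, daughtercard, duct}
5. shield@(-1, 0) [+y clear] — {bezel, connector, daughtercard, duct, shield}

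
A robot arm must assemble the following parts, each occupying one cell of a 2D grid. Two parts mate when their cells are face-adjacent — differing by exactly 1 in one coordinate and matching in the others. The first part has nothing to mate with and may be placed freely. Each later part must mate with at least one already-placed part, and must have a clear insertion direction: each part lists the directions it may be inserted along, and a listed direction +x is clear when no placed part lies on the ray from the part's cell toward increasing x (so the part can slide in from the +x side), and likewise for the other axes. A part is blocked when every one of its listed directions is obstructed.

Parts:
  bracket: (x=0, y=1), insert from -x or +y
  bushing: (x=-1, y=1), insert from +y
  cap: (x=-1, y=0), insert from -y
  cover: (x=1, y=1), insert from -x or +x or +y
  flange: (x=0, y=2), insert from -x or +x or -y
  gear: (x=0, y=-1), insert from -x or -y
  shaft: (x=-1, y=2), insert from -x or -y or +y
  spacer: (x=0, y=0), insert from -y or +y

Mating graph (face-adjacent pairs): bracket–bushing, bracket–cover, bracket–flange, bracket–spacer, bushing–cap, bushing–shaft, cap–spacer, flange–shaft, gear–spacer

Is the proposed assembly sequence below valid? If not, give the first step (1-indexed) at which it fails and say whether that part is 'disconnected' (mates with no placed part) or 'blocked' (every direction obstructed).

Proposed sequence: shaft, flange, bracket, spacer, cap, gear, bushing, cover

Invalid at step 7 (blocked)

1. shaft@(-1, 2) [-x clear] — {shaft}
2. flange@(0, 2) [+x clear] — {flange, shaft}
3. bracket@(0, 1) [-x clear] — {bracket, flange, shaft}
4. spacer@(0, 0) [-y clear] — {bracket, flange, shaft, spacer}
5. cap@(-1, 0) [-y clear] — {bracket, cap, flange, shaft, spacer}
6. gear@(0, -1) [-x clear] — {bracket, cap, flange, gear, shaft, spacer}
7. bushing@(-1, 1) — +y all obstructed ⇒ blocked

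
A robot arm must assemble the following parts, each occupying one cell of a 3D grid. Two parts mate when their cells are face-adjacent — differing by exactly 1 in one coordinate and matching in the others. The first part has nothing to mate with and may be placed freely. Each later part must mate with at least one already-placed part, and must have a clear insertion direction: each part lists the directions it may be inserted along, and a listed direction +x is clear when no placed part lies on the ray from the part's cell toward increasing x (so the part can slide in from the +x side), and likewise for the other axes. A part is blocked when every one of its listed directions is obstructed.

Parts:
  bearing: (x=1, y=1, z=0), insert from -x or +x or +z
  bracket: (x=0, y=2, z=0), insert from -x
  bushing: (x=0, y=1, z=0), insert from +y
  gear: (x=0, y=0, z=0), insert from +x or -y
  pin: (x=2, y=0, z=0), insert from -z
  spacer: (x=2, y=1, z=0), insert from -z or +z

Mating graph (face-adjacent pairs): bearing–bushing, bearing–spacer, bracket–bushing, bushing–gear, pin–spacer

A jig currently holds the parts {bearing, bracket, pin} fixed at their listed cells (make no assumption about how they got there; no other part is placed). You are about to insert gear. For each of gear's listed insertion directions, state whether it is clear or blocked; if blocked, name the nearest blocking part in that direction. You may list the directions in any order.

+x: blocked by pin; -y: clear

+x: nearest on ray is pin@(2, 0, 0) ⇒ blocked
-y: ray from gear(0, 0, 0) has no placed part ⇒ clear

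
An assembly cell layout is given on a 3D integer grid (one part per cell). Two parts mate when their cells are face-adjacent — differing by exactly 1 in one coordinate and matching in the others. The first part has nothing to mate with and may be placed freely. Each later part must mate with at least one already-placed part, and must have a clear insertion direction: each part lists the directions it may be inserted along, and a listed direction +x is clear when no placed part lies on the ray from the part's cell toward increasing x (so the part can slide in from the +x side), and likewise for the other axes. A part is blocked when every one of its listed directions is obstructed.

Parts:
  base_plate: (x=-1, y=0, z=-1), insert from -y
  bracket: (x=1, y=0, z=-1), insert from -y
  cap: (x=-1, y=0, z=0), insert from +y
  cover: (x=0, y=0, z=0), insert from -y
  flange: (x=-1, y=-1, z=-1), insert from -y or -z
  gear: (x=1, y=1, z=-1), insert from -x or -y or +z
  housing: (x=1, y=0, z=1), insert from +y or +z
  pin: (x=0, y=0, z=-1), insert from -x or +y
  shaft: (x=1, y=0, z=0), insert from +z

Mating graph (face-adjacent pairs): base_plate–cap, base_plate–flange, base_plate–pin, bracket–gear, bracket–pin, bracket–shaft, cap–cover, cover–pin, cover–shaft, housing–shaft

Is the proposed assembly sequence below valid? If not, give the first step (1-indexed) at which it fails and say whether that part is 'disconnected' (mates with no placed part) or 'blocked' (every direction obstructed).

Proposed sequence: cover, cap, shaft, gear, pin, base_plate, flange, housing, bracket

1. cover@(0, 0, 0) [-y clear] — {cover}
2. cap@(-1, 0, 0) [+y clear] — {cap, cover}
3. shaft@(1, 0, 0) [+z clear] — {cap, cover, shaft}
4. gear@(1, 1, -1) — no placed neighbour ⇒ disconnected

Invalid at step 4 (disconnected)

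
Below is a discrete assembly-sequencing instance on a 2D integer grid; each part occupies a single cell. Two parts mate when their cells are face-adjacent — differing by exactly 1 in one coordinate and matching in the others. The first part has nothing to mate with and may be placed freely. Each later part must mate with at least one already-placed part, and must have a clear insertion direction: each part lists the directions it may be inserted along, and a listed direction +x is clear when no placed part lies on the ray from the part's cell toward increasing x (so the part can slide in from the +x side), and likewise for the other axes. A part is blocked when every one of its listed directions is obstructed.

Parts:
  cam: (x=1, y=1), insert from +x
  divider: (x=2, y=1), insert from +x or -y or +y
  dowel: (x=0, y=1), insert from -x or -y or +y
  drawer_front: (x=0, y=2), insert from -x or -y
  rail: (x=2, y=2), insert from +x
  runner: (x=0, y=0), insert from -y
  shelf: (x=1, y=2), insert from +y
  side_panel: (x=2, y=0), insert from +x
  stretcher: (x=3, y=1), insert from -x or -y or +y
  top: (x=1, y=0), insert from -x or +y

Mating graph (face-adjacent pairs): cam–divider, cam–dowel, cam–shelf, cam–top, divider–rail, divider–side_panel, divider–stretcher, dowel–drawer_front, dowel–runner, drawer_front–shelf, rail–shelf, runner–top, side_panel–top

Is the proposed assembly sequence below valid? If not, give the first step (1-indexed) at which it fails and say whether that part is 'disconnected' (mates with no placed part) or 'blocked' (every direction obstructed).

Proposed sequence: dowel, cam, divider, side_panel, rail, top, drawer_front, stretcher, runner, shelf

1. dowel@(0, 1) [-x clear] — {dowel}
2. cam@(1, 1) [+x clear] — {cam, dowel}
3. divider@(2, 1) [+x clear] — {cam, divider, dowel}
4. side_panel@(2, 0) [+x clear] — {cam, divider, dowel, side_panel}
5. rail@(2, 2) [+x clear] — {cam, divider, dowel, rail, side_panel}
6. top@(1, 0) [-x clear] — {cam, divider, dowel, rail, side_panel, top}
7. drawer_front@(0, 2) [-x clear] — {cam, divider, dowel, drawer_front, rail, side_panel, top}
8. stretcher@(3, 1) [-y clear] — {cam, divider, dowel, drawer_front, rail, side_panel, stretcher, top}
9. runner@(0, 0) [-y clear] — {cam, divider, dowel, drawer_front, rail, runner, side_panel, stretcher, top}
10. shelf@(1, 2) [+y clear] — {cam, divider, dowel, drawer_front, rail, runner, shelf, side_panel, stretcher, top}

Valid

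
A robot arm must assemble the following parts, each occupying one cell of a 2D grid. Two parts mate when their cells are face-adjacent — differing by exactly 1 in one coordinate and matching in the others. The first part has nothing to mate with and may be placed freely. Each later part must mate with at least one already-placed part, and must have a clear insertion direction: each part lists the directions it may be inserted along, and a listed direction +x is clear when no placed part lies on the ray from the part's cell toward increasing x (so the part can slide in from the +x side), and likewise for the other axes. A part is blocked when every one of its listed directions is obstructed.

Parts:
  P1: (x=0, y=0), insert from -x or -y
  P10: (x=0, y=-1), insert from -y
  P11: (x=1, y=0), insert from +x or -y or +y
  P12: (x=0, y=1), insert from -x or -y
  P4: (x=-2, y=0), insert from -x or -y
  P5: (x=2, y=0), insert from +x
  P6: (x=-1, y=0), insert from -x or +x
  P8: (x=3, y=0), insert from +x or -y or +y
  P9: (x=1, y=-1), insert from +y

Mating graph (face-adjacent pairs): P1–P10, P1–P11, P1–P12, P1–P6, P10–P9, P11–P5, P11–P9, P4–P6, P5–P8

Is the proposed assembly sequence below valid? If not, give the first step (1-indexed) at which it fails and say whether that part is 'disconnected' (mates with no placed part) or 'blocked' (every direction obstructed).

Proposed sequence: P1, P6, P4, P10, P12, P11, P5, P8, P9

Invalid at step 9 (blocked)

1. P1@(0, 0) [-x clear] — {P1}
2. P6@(-1, 0) [-x clear] — {P1, P6}
3. P4@(-2, 0) [-x clear] — {P1, P4, P6}
4. P10@(0, -1) [-y clear] — {P1, P10, P4, P6}
5. P12@(0, 1) [-x clear] — {P1, P10, P12, P4, P6}
6. P11@(1, 0) [+x clear] — {P1, P10, P11, P12, P4, P6}
7. P5@(2, 0) [+x clear] — {P1, P10, P11, P12, P4, P5, P6}
8. P8@(3, 0) [+x clear] — {P1, P10, P11, P12, P4, P5, P6, P8}
9. P9@(1, -1) — +y all obstructed ⇒ blocked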